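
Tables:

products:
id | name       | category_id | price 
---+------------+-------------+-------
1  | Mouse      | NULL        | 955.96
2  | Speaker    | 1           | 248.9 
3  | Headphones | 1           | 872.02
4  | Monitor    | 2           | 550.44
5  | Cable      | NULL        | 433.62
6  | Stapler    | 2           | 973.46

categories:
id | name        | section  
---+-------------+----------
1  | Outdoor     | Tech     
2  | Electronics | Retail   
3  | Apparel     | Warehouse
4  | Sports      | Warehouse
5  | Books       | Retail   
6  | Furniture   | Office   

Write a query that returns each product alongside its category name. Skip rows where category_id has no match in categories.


INNER JOIN keeps only products rows whose category_id matches an id in categories. Walk through each product:
  - product 1 (Mouse): category_id=NULL, no match -> dropped
  - product 2 (Speaker): category_id=1 -> matches Outdoor
  - product 3 (Headphones): category_id=1 -> matches Outdoor
  - product 4 (Monitor): category_id=2 -> matches Electronics
  - product 5 (Cable): category_id=NULL, no match -> dropped
  - product 6 (Stapler): category_id=2 -> matches Electronics
So 2 of 6 rows are dropped.

SQL:
SELECT a.name, b.name AS category
FROM products a
INNER JOIN categories b ON a.category_id = b.id

Result:
name       | category   
-----------+------------
Speaker    | Outdoor    
Headphones | Outdoor    
Monitor    | Electronics
Stapler    | Electronics


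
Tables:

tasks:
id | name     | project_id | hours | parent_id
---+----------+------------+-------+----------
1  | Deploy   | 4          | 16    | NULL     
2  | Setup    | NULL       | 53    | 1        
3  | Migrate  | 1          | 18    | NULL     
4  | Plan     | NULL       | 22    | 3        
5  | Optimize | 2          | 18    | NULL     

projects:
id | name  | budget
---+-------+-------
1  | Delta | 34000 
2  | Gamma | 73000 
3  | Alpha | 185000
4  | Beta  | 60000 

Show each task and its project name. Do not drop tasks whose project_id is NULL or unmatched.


LEFT JOIN keeps every row from tasks (the left table); where project_id has no match in projects, the project columns become NULL. Walk through each task:
  - task 1 (Deploy): project_id=4 -> matches Beta
  - task 2 (Setup): project_id=NULL, no match -> kept with NULL
  - task 3 (Migrate): project_id=1 -> matches Delta
  - task 4 (Plan): project_id=NULL, no match -> kept with NULL
  - task 5 (Optimize): project_id=2 -> matches Gamma
All 5 rows appear; 2 have NULL project.

SQL:
SELECT a.name, b.name AS project
FROM tasks a
LEFT JOIN projects b ON a.project_id = b.id

Result:
name     | project
---------+--------
Deploy   | Beta   
Setup    | NULL   
Migrate  | Delta  
Plan     | NULL   
Optimize | Gamma  


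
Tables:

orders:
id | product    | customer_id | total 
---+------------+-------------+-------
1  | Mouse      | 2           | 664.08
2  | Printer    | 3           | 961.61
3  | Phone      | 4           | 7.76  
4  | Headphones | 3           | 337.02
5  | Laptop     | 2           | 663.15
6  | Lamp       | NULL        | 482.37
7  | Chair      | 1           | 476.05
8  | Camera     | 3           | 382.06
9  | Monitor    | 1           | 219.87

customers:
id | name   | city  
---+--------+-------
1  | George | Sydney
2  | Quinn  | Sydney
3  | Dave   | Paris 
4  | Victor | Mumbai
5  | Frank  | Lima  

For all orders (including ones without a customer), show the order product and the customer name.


LEFT JOIN keeps every row from orders (the left table); where customer_id has no match in customers, the customer columns become NULL. Walk through each order:
  - order 1 (Mouse): customer_id=2 -> matches Quinn
  - order 2 (Printer): customer_id=3 -> matches Dave
  - order 3 (Phone): customer_id=4 -> matches Victor
  - order 4 (Headphones): customer_id=3 -> matches Dave
  - order 5 (Laptop): customer_id=2 -> matches Quinn
  - order 6 (Lamp): customer_id=NULL, no match -> kept with NULL
  - order 7 (Chair): customer_id=1 -> matches George
  - order 8 (Camera): customer_id=3 -> matches Dave
  - order 9 (Monitor): customer_id=1 -> matches George
All 9 rows appear; 1 has NULL customer.

SQL:
SELECT a.product, b.name AS customer
FROM orders a
LEFT JOIN customers b ON a.customer_id = b.id

Result:
product    | customer
-----------+---------
Mouse      | Quinn   
Printer    | Dave    
Phone      | Victor  
Headphones | Dave    
Laptop     | Quinn   
Lamp       | NULL    
Chair      | George  
Camera     | Dave    
Monitor    | George  


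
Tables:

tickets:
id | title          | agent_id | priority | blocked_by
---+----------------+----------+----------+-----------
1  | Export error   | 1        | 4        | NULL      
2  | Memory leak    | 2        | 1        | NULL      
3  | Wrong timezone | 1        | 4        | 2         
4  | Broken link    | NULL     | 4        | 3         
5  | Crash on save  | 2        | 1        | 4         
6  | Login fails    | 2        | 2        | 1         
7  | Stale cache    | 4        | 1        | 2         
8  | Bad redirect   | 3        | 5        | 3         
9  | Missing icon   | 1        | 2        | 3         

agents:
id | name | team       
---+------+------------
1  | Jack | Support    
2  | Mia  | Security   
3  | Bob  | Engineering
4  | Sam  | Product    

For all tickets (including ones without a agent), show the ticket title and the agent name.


LEFT JOIN keeps every row from tickets (the left table); where agent_id has no match in agents, the agent columns become NULL. Walk through each ticket:
  - ticket 1 (Export error): agent_id=1 -> matches Jack
  - ticket 2 (Memory leak): agent_id=2 -> matches Mia
  - ticket 3 (Wrong timezone): agent_id=1 -> matches Jack
  - ticket 4 (Broken link): agent_id=NULL, no match -> kept with NULL
  - ticket 5 (Crash on save): agent_id=2 -> matches Mia
  - ticket 6 (Login fails): agent_id=2 -> matches Mia
  - ticket 7 (Stale cache): agent_id=4 -> matches Sam
  - ticket 8 (Bad redirect): agent_id=3 -> matches Bob
  - ticket 9 (Missing icon): agent_id=1 -> matches Jack
All 9 rows appear; 1 has NULL agent.

SQL:
SELECT a.title, b.name AS agent
FROM tickets a
LEFT JOIN agents b ON a.agent_id = b.id

Result:
title          | agent
---------------+------
Export error   | Jack 
Memory leak    | Mia  
Wrong timezone | Jack 
Broken link    | NULL 
Crash on save  | Mia  
Login fails    | Mia  
Stale cache    | Sam  
Bad redirect   | Bob  
Missing icon   | Jack 


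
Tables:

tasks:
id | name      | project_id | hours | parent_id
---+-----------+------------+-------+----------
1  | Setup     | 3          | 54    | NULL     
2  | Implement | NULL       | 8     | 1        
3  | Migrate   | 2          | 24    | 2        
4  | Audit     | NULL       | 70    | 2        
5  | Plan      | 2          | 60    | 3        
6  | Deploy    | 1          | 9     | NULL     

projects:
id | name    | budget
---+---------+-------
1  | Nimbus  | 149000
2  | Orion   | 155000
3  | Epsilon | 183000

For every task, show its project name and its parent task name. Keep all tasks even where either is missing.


Two LEFT JOINs from the same base table tasks: one to projects via project_id, one to tasks itself via parent_id. Both are LEFT so every task is preserved.
Match against projects:
  - task 1 (Setup): project_id=3 -> matches Epsilon
  - task 2 (Implement): project_id=NULL, no match -> kept with NULL
  - task 3 (Migrate): project_id=2 -> matches Orion
  - task 4 (Audit): project_id=NULL, no match -> kept with NULL
  - task 5 (Plan): project_id=2 -> matches Orion
  - task 6 (Deploy): project_id=1 -> matches Nimbus
Match against tasks (self):
  - task 1 (Setup): parent_id=NULL -> NULL
  - task 2 (Implement): parent_id=1 -> Setup
  - task 3 (Migrate): parent_id=2 -> Implement
  - task 4 (Audit): parent_id=2 -> Implement
  - task 5 (Plan): parent_id=3 -> Migrate
  - task 6 (Deploy): parent_id=NULL -> NULL

SQL:
SELECT a.name, b.name AS project, c.name AS parent
FROM tasks a
LEFT JOIN projects b ON a.project_id = b.id
LEFT JOIN tasks c ON a.parent_id = c.id

Result:
name      | project | parent   
----------+---------+----------
Setup     | Epsilon | NULL     
Implement | NULL    | Setup    
Migrate   | Orion   | Implement
Audit     | NULL    | Implement
Plan      | Orion   | Migrate  
Deploy    | Nimbus  | NULL     


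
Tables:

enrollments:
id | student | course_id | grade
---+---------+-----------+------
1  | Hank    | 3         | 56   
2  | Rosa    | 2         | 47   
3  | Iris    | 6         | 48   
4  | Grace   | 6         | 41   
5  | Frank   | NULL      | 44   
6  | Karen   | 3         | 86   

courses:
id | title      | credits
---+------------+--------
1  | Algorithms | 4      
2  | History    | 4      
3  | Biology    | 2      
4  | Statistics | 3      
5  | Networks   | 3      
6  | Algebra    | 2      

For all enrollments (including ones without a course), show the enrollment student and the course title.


LEFT JOIN keeps every row from enrollments (the left table); where course_id has no match in courses, the course columns become NULL. Walk through each enrollment:
  - enrollment 1 (Hank): course_id=3 -> matches Biology
  - enrollment 2 (Rosa): course_id=2 -> matches History
  - enrollment 3 (Iris): course_id=6 -> matches Algebra
  - enrollment 4 (Grace): course_id=6 -> matches Algebra
  - enrollment 5 (Frank): course_id=NULL, no match -> kept with NULL
  - enrollment 6 (Karen): course_id=3 -> matches Biology
All 6 rows appear; 1 has NULL course.

SQL:
SELECT a.student, b.title AS course
FROM enrollments a
LEFT JOIN courses b ON a.course_id = b.id

Result:
student | course 
--------+--------
Hank    | Biology
Rosa    | History
Iris    | Algebra
Grace   | Algebra
Frank   | NULL   
Karen   | Biology


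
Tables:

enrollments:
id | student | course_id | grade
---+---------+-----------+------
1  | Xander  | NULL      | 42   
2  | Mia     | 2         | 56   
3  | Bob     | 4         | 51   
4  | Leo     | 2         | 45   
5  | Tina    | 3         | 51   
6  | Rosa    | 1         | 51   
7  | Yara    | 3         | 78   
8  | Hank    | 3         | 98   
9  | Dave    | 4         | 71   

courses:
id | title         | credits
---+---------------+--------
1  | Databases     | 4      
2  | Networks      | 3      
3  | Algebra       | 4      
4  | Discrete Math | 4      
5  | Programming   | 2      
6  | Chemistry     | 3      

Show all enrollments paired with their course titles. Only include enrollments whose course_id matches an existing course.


INNER JOIN keeps only enrollments rows whose course_id matches an id in courses. Walk through each enrollment:
  - enrollment 1 (Xander): course_id=NULL, no match -> dropped
  - enrollment 2 (Mia): course_id=2 -> matches Networks
  - enrollment 3 (Bob): course_id=4 -> matches Discrete Math
  - enrollment 4 (Leo): course_id=2 -> matches Networks
  - enrollment 5 (Tina): course_id=3 -> matches Algebra
  - enrollment 6 (Rosa): course_id=1 -> matches Databases
  - enrollment 7 (Yara): course_id=3 -> matches Algebra
  - enrollment 8 (Hank): course_id=3 -> matches Algebra
  - enrollment 9 (Dave): course_id=4 -> matches Discrete Math
So 1 of 9 rows is dropped.

SQL:
SELECT a.student, b.title AS course
FROM enrollments a
INNER JOIN courses b ON a.course_id = b.id

Result:
student | course       
--------+--------------
Mia     | Networks     
Bob     | Discrete Math
Leo     | Networks     
Tina    | Algebra      
Rosa    | Databases    
Yara    | Algebra      
Hank    | Algebra      
Dave    | Discrete Math


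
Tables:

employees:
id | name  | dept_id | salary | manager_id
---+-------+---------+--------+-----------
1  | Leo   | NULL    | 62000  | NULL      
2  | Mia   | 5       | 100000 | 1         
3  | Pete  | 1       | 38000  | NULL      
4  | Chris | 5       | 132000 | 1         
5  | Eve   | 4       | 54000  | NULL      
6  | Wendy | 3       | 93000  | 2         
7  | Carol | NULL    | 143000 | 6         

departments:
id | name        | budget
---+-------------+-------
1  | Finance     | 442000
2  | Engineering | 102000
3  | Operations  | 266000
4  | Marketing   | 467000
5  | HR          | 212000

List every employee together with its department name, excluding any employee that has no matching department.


INNER JOIN keeps only employees rows whose dept_id matches an id in departments. Walk through each employee:
  - employee 1 (Leo): dept_id=NULL, no match -> dropped
  - employee 2 (Mia): dept_id=5 -> matches HR
  - employee 3 (Pete): dept_id=1 -> matches Finance
  - employee 4 (Chris): dept_id=5 -> matches HR
  - employee 5 (Eve): dept_id=4 -> matches Marketing
  - employee 6 (Wendy): dept_id=3 -> matches Operations
  - employee 7 (Carol): dept_id=NULL, no match -> dropped
So 2 of 7 rows are dropped.

SQL:
SELECT a.name, b.name AS department
FROM employees a
INNER JOIN departments b ON a.dept_id = b.id

Result:
name  | department
------+-----------
Mia   | HR        
Pete  | Finance   
Chris | HR        
Eve   | Marketing 
Wendy | Operations


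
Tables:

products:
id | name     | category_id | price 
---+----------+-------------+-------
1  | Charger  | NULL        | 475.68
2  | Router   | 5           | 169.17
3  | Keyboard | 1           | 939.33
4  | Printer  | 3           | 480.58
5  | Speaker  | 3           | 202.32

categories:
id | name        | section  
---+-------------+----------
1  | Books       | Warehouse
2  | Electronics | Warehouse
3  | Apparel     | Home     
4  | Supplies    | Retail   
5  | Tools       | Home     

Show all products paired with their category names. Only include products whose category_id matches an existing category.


INNER JOIN keeps only products rows whose category_id matches an id in categories. Walk through each product:
  - product 1 (Charger): category_id=NULL, no match -> dropped
  - product 2 (Router): category_id=5 -> matches Tools
  - product 3 (Keyboard): category_id=1 -> matches Books
  - product 4 (Printer): category_id=3 -> matches Apparel
  - product 5 (Speaker): category_id=3 -> matches Apparel
So 1 of 5 rows is dropped.

SQL:
SELECT a.name, b.name AS category
FROM products a
INNER JOIN categories b ON a.category_id = b.id

Result:
name     | category
---------+---------
Router   | Tools   
Keyboard | Books   
Printer  | Apparel 
Speaker  | Apparel 


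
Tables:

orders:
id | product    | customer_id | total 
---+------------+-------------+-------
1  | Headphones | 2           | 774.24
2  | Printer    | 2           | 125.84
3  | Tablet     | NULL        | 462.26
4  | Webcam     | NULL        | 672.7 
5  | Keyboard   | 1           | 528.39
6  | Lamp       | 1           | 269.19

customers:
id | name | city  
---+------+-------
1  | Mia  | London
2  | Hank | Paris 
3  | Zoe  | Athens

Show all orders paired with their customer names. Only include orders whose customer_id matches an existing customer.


INNER JOIN keeps only orders rows whose customer_id matches an id in customers. Walk through each order:
  - order 1 (Headphones): customer_id=2 -> matches Hank
  - order 2 (Printer): customer_id=2 -> matches Hank
  - order 3 (Tablet): customer_id=NULL, no match -> dropped
  - order 4 (Webcam): customer_id=NULL, no match -> dropped
  - order 5 (Keyboard): customer_id=1 -> matches Mia
  - order 6 (Lamp): customer_id=1 -> matches Mia
So 2 of 6 rows are dropped.

SQL:
SELECT a.product, b.name AS customer
FROM orders a
INNER JOIN customers b ON a.customer_id = b.id

Result:
product    | customer
-----------+---------
Headphones | Hank    
Printer    | Hank    
Keyboard   | Mia     
Lamp       | Mia     


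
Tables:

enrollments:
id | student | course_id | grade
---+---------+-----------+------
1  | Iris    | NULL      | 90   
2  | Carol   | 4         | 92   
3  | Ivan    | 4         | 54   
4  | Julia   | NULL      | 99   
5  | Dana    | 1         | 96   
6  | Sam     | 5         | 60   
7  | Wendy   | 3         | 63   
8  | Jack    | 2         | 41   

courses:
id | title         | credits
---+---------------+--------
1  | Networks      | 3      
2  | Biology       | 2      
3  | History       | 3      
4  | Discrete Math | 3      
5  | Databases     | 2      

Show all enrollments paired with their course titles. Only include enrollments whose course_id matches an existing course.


INNER JOIN keeps only enrollments rows whose course_id matches an id in courses. Walk through each enrollment:
  - enrollment 1 (Iris): course_id=NULL, no match -> dropped
  - enrollment 2 (Carol): course_id=4 -> matches Discrete Math
  - enrollment 3 (Ivan): course_id=4 -> matches Discrete Math
  - enrollment 4 (Julia): course_id=NULL, no match -> dropped
  - enrollment 5 (Dana): course_id=1 -> matches Networks
  - enrollment 6 (Sam): course_id=5 -> matches Databases
  - enrollment 7 (Wendy): course_id=3 -> matches History
  - enrollment 8 (Jack): course_id=2 -> matches Biology
So 2 of 8 rows are dropped.

SQL:
SELECT a.student, b.title AS course
FROM enrollments a
INNER JOIN courses b ON a.course_id = b.id

Result:
student | course       
--------+--------------
Carol   | Discrete Math
Ivan    | Discrete Math
Dana    | Networks     
Sam     | Databases    
Wendy   | History      
Jack    | Biology      


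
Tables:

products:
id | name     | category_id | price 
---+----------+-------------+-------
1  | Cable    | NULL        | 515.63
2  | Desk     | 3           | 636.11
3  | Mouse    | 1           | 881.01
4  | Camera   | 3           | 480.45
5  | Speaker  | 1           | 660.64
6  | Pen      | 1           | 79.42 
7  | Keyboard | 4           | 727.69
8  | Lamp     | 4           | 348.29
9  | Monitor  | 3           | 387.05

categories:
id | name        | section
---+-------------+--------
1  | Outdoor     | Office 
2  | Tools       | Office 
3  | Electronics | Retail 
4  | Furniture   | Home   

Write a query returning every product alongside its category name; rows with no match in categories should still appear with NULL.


LEFT JOIN keeps every row from products (the left table); where category_id has no match in categories, the category columns become NULL. Walk through each product:
  - product 1 (Cable): category_id=NULL, no match -> kept with NULL
  - product 2 (Desk): category_id=3 -> matches Electronics
  - product 3 (Mouse): category_id=1 -> matches Outdoor
  - product 4 (Camera): category_id=3 -> matches Electronics
  - product 5 (Speaker): category_id=1 -> matches Outdoor
  - product 6 (Pen): category_id=1 -> matches Outdoor
  - product 7 (Keyboard): category_id=4 -> matches Furniture
  - product 8 (Lamp): category_id=4 -> matches Furniture
  - product 9 (Monitor): category_id=3 -> matches Electronics
All 9 rows appear; 1 has NULL category.

SQL:
SELECT a.name, b.name AS category
FROM products a
LEFT JOIN categories b ON a.category_id = b.id

Result:
name     | category   
---------+------------
Cable    | NULL       
Desk     | Electronics
Mouse    | Outdoor    
Camera   | Electronics
Speaker  | Outdoor    
Pen      | Outdoor    
Keyboard | Furniture  
Lamp     | Furniture  
Monitor  | Electronics


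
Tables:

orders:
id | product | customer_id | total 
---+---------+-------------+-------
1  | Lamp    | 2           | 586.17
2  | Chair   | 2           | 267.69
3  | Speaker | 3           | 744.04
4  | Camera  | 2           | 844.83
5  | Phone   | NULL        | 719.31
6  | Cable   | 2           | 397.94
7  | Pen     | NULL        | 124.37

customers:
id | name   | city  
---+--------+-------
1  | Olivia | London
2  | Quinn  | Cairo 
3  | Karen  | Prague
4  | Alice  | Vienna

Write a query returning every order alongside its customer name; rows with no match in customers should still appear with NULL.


LEFT JOIN keeps every row from orders (the left table); where customer_id has no match in customers, the customer columns become NULL. Walk through each order:
  - order 1 (Lamp): customer_id=2 -> matches Quinn
  - order 2 (Chair): customer_id=2 -> matches Quinn
  - order 3 (Speaker): customer_id=3 -> matches Karen
  - order 4 (Camera): customer_id=2 -> matches Quinn
  - order 5 (Phone): customer_id=NULL, no match -> kept with NULL
  - order 6 (Cable): customer_id=2 -> matches Quinn
  - order 7 (Pen): customer_id=NULL, no match -> kept with NULL
All 7 rows appear; 2 have NULL customer.

SQL:
SELECT a.product, b.name AS customer
FROM orders a
LEFT JOIN customers b ON a.customer_id = b.id

Result:
product | customer
--------+---------
Lamp    | Quinn   
Chair   | Quinn   
Speaker | Karen   
Camera  | Quinn   
Phone   | NULL    
Cable   | Quinn   
Pen     | NULL    


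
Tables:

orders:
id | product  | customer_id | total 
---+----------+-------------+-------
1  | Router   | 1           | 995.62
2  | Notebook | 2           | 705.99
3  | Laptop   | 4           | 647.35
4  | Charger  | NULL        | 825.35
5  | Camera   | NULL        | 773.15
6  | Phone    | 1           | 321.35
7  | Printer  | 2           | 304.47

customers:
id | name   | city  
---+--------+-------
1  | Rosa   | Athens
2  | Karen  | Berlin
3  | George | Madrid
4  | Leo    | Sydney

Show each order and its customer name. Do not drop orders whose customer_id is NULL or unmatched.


LEFT JOIN keeps every row from orders (the left table); where customer_id has no match in customers, the customer columns become NULL. Walk through each order:
  - order 1 (Router): customer_id=1 -> matches Rosa
  - order 2 (Notebook): customer_id=2 -> matches Karen
  - order 3 (Laptop): customer_id=4 -> matches Leo
  - order 4 (Charger): customer_id=NULL, no match -> kept with NULL
  - order 5 (Camera): customer_id=NULL, no match -> kept with NULL
  - order 6 (Phone): customer_id=1 -> matches Rosa
  - order 7 (Printer): customer_id=2 -> matches Karen
All 7 rows appear; 2 have NULL customer.

SQL:
SELECT a.product, b.name AS customer
FROM orders a
LEFT JOIN customers b ON a.customer_id = b.id

Result:
product  | customer
---------+---------
Router   | Rosa    
Notebook | Karen   
Laptop   | Leo     
Charger  | NULL    
Camera   | NULL    
Phone    | Rosa    
Printer  | Karen   


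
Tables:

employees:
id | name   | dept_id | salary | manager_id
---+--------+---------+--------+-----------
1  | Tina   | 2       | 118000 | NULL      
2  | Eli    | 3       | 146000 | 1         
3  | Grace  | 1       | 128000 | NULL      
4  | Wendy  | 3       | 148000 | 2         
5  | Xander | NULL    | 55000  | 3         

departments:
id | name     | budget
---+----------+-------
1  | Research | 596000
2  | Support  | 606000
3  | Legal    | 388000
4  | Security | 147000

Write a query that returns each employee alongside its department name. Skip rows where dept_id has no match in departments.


INNER JOIN keeps only employees rows whose dept_id matches an id in departments. Walk through each employee:
  - employee 1 (Tina): dept_id=2 -> matches Support
  - employee 2 (Eli): dept_id=3 -> matches Legal
  - employee 3 (Grace): dept_id=1 -> matches Research
  - employee 4 (Wendy): dept_id=3 -> matches Legal
  - employee 5 (Xander): dept_id=NULL, no match -> dropped
So 1 of 5 rows is dropped.

SQL:
SELECT a.name, b.name AS department
FROM employees a
INNER JOIN departments b ON a.dept_id = b.id

Result:
name  | department
------+-----------
Tina  | Support   
Eli   | Legal     
Grace | Research  
Wendy | Legal     


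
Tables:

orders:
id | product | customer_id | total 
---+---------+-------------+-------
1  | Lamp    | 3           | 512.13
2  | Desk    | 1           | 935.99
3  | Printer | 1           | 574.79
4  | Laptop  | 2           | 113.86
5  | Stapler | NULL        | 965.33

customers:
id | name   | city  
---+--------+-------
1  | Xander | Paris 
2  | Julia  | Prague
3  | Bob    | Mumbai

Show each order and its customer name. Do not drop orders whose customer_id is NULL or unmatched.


LEFT JOIN keeps every row from orders (the left table); where customer_id has no match in customers, the customer columns become NULL. Walk through each order:
  - order 1 (Lamp): customer_id=3 -> matches Bob
  - order 2 (Desk): customer_id=1 -> matches Xander
  - order 3 (Printer): customer_id=1 -> matches Xander
  - order 4 (Laptop): customer_id=2 -> matches Julia
  - order 5 (Stapler): customer_id=NULL, no match -> kept with NULL
All 5 rows appear; 1 has NULL customer.

SQL:
SELECT a.product, b.name AS customer
FROM orders a
LEFT JOIN customers b ON a.customer_id = b.id

Result:
product | customer
--------+---------
Lamp    | Bob     
Desk    | Xander  
Printer | Xander  
Laptop  | Julia   
Stapler | NULL    


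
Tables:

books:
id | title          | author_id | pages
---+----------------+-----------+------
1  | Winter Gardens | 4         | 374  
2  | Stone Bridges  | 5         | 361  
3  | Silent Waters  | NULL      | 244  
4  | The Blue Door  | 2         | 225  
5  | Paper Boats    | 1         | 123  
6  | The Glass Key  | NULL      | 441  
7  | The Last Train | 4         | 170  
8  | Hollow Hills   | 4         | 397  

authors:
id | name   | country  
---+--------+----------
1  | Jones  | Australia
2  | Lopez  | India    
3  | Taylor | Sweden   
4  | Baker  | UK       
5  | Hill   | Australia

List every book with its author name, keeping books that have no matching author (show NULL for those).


LEFT JOIN keeps every row from books (the left table); where author_id has no match in authors, the author columns become NULL. Walk through each book:
  - book 1 (Winter Gardens): author_id=4 -> matches Baker
  - book 2 (Stone Bridges): author_id=5 -> matches Hill
  - book 3 (Silent Waters): author_id=NULL, no match -> kept with NULL
  - book 4 (The Blue Door): author_id=2 -> matches Lopez
  - book 5 (Paper Boats): author_id=1 -> matches Jones
  - book 6 (The Glass Key): author_id=NULL, no match -> kept with NULL
  - book 7 (The Last Train): author_id=4 -> matches Baker
  - book 8 (Hollow Hills): author_id=4 -> matches Baker
All 8 rows appear; 2 have NULL author.

SQL:
SELECT a.title, b.name AS author
FROM books a
LEFT JOIN authors b ON a.author_id = b.id

Result:
title          | author
---------------+-------
Winter Gardens | Baker 
Stone Bridges  | Hill  
Silent Waters  | NULL  
The Blue Door  | Lopez 
Paper Boats    | Jones 
The Glass Key  | NULL  
The Last Train | Baker 
Hollow Hills   | Baker 


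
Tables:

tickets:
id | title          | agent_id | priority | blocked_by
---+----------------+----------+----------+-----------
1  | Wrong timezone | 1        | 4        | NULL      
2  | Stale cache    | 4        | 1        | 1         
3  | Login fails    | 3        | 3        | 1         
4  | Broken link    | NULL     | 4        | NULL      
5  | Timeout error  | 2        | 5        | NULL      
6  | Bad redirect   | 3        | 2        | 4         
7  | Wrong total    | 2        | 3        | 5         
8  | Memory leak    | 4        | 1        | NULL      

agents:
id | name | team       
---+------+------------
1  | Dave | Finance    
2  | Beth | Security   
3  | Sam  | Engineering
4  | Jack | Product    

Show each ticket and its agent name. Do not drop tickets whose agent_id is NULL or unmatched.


LEFT JOIN keeps every row from tickets (the left table); where agent_id has no match in agents, the agent columns become NULL. Walk through each ticket:
  - ticket 1 (Wrong timezone): agent_id=1 -> matches Dave
  - ticket 2 (Stale cache): agent_id=4 -> matches Jack
  - ticket 3 (Login fails): agent_id=3 -> matches Sam
  - ticket 4 (Broken link): agent_id=NULL, no match -> kept with NULL
  - ticket 5 (Timeout error): agent_id=2 -> matches Beth
  - ticket 6 (Bad redirect): agent_id=3 -> matches Sam
  - ticket 7 (Wrong total): agent_id=2 -> matches Beth
  - ticket 8 (Memory leak): agent_id=4 -> matches Jack
All 8 rows appear; 1 has NULL agent.

SQL:
SELECT a.title, b.name AS agent
FROM tickets a
LEFT JOIN agents b ON a.agent_id = b.id

Result:
title          | agent
---------------+------
Wrong timezone | Dave 
Stale cache    | Jack 
Login fails    | Sam  
Broken link    | NULL 
Timeout error  | Beth 
Bad redirect   | Sam  
Wrong total    | Beth 
Memory leak    | Jack 


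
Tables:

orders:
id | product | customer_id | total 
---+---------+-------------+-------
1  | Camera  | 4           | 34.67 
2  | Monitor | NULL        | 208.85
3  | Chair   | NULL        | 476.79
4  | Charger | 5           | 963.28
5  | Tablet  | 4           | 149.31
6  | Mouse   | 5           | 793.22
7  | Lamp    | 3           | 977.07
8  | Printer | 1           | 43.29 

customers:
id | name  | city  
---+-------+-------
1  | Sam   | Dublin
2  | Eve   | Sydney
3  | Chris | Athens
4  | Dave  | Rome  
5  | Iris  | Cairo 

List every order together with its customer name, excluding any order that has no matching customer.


INNER JOIN keeps only orders rows whose customer_id matches an id in customers. Walk through each order:
  - order 1 (Camera): customer_id=4 -> matches Dave
  - order 2 (Monitor): customer_id=NULL, no match -> dropped
  - order 3 (Chair): customer_id=NULL, no match -> dropped
  - order 4 (Charger): customer_id=5 -> matches Iris
  - order 5 (Tablet): customer_id=4 -> matches Dave
  - order 6 (Mouse): customer_id=5 -> matches Iris
  - order 7 (Lamp): customer_id=3 -> matches Chris
  - order 8 (Printer): customer_id=1 -> matches Sam
So 2 of 8 rows are dropped.

SQL:
SELECT a.product, b.name AS customer
FROM orders a
INNER JOIN customers b ON a.customer_id = b.id

Result:
product | customer
--------+---------
Camera  | Dave    
Charger | Iris    
Tablet  | Dave    
Mouse   | Iris    
Lamp    | Chris   
Printer | Sam     


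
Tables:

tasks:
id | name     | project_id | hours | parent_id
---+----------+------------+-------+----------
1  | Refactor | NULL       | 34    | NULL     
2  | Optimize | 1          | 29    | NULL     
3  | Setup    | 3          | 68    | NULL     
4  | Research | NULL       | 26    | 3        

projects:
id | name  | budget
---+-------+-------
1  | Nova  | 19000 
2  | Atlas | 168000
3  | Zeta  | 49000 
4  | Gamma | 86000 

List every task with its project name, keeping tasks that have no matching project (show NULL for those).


LEFT JOIN keeps every row from tasks (the left table); where project_id has no match in projects, the project columns become NULL. Walk through each task:
  - task 1 (Refactor): project_id=NULL, no match -> kept with NULL
  - task 2 (Optimize): project_id=1 -> matches Nova
  - task 3 (Setup): project_id=3 -> matches Zeta
  - task 4 (Research): project_id=NULL, no match -> kept with NULL
All 4 rows appear; 2 have NULL project.

SQL:
SELECT a.name, b.name AS project
FROM tasks a
LEFT JOIN projects b ON a.project_id = b.id

Result:
name     | project
---------+--------
Refactor | NULL   
Optimize | Nova   
Setup    | Zeta   
Research | NULL   


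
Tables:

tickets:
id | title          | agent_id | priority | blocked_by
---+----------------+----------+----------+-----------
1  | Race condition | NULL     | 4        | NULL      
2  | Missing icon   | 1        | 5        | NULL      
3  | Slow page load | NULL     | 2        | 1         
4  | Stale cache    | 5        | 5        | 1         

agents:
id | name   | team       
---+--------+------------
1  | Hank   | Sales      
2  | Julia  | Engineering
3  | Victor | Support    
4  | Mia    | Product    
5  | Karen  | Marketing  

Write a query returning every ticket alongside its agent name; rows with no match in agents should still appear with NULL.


LEFT JOIN keeps every row from tickets (the left table); where agent_id has no match in agents, the agent columns become NULL. Walk through each ticket:
  - ticket 1 (Race condition): agent_id=NULL, no match -> kept with NULL
  - ticket 2 (Missing icon): agent_id=1 -> matches Hank
  - ticket 3 (Slow page load): agent_id=NULL, no match -> kept with NULL
  - ticket 4 (Stale cache): agent_id=5 -> matches Karen
All 4 rows appear; 2 have NULL agent.

SQL:
SELECT a.title, b.name AS agent
FROM tickets a
LEFT JOIN agents b ON a.agent_id = b.id

Result:
title          | agent
---------------+------
Race condition | NULL 
Missing icon   | Hank 
Slow page load | NULL 
Stale cache    | Karen


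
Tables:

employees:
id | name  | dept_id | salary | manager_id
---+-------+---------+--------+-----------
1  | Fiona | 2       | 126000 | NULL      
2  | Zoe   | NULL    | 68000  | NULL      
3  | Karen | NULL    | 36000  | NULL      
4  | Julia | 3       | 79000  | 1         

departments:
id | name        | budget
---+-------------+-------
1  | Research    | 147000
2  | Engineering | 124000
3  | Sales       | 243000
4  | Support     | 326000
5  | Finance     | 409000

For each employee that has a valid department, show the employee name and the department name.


INNER JOIN keeps only employees rows whose dept_id matches an id in departments. Walk through each employee:
  - employee 1 (Fiona): dept_id=2 -> matches Engineering
  - employee 2 (Zoe): dept_id=NULL, no match -> dropped
  - employee 3 (Karen): dept_id=NULL, no match -> dropped
  - employee 4 (Julia): dept_id=3 -> matches Sales
So 2 of 4 rows are dropped.

SQL:
SELECT a.name, b.name AS department
FROM employees a
INNER JOIN departments b ON a.dept_id = b.id

Result:
name  | department 
------+------------
Fiona | Engineering
Julia | Sales      


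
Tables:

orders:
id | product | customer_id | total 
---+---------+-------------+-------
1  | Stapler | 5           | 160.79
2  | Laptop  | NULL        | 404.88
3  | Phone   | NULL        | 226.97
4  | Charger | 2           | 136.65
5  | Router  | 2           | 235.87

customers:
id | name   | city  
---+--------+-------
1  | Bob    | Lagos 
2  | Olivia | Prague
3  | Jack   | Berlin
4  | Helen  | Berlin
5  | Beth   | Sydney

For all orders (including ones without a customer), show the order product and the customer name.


LEFT JOIN keeps every row from orders (the left table); where customer_id has no match in customers, the customer columns become NULL. Walk through each order:
  - order 1 (Stapler): customer_id=5 -> matches Beth
  - order 2 (Laptop): customer_id=NULL, no match -> kept with NULL
  - order 3 (Phone): customer_id=NULL, no match -> kept with NULL
  - order 4 (Charger): customer_id=2 -> matches Olivia
  - order 5 (Router): customer_id=2 -> matches Olivia
All 5 rows appear; 2 have NULL customer.

SQL:
SELECT a.product, b.name AS customer
FROM orders a
LEFT JOIN customers b ON a.customer_id = b.id

Result:
product | customer
--------+---------
Stapler | Beth    
Laptop  | NULL    
Phone   | NULL    
Charger | Olivia  
Router  | Olivia  


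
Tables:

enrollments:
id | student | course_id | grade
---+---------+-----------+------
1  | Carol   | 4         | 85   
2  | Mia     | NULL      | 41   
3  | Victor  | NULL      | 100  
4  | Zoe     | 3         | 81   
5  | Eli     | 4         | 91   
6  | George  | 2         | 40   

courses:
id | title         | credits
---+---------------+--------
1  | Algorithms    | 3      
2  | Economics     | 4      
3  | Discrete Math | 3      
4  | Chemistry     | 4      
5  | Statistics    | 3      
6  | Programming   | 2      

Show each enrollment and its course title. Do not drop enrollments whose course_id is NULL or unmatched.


LEFT JOIN keeps every row from enrollments (the left table); where course_id has no match in courses, the course columns become NULL. Walk through each enrollment:
  - enrollment 1 (Carol): course_id=4 -> matches Chemistry
  - enrollment 2 (Mia): course_id=NULL, no match -> kept with NULL
  - enrollment 3 (Victor): course_id=NULL, no match -> kept with NULL
  - enrollment 4 (Zoe): course_id=3 -> matches Discrete Math
  - enrollment 5 (Eli): course_id=4 -> matches Chemistry
  - enrollment 6 (George): course_id=2 -> matches Economics
All 6 rows appear; 2 have NULL course.

SQL:
SELECT a.student, b.title AS course
FROM enrollments a
LEFT JOIN courses b ON a.course_id = b.id

Result:
student | course       
--------+--------------
Carol   | Chemistry    
Mia     | NULL         
Victor  | NULL         
Zoe     | Discrete Math
Eli     | Chemistry    
George  | Economics    


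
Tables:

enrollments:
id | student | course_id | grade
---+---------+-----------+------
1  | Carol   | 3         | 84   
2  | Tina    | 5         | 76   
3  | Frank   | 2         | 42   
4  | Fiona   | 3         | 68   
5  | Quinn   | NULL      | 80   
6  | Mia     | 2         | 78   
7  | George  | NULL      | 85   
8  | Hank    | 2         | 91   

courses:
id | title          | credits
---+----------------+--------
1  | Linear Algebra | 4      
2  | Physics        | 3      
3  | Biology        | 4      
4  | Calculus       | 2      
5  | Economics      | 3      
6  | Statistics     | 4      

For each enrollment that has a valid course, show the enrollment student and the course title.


INNER JOIN keeps only enrollments rows whose course_id matches an id in courses. Walk through each enrollment:
  - enrollment 1 (Carol): course_id=3 -> matches Biology
  - enrollment 2 (Tina): course_id=5 -> matches Economics
  - enrollment 3 (Frank): course_id=2 -> matches Physics
  - enrollment 4 (Fiona): course_id=3 -> matches Biology
  - enrollment 5 (Quinn): course_id=NULL, no match -> dropped
  - enrollment 6 (Mia): course_id=2 -> matches Physics
  - enrollment 7 (George): course_id=NULL, no match -> dropped
  - enrollment 8 (Hank): course_id=2 -> matches Physics
So 2 of 8 rows are dropped.

SQL:
SELECT a.student, b.title AS course
FROM enrollments a
INNER JOIN courses b ON a.course_id = b.id

Result:
student | course   
--------+----------
Carol   | Biology  
Tina    | Economics
Frank   | Physics  
Fiona   | Biology  
Mia     | Physics  
Hank    | Physics  


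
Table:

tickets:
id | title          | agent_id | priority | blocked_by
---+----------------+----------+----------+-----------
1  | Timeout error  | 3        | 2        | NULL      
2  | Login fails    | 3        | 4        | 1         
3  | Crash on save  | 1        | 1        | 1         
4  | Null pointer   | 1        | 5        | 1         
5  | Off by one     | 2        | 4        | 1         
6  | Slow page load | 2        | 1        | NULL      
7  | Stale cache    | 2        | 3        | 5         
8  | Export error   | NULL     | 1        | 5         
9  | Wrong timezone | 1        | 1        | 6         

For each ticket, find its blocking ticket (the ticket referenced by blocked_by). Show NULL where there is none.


This is a self-join: tickets is joined to a second copy of itself, matching each row's blocked_by to another row's id. Use LEFT JOIN so rows with blocked_by=NULL are kept.
  - ticket 1 (Timeout error): blocked_by=NULL -> NULL
  - ticket 2 (Login fails): blocked_by=1 -> Timeout error
  - ticket 3 (Crash on save): blocked_by=1 -> Timeout error
  - ticket 4 (Null pointer): blocked_by=1 -> Timeout error
  - ticket 5 (Off by one): blocked_by=1 -> Timeout error
  - ticket 6 (Slow page load): blocked_by=NULL -> NULL
  - ticket 7 (Stale cache): blocked_by=5 -> Off by one
  - ticket 8 (Export error): blocked_by=5 -> Off by one
  - ticket 9 (Wrong timezone): blocked_by=6 -> Slow page load

SQL:
SELECT a.title AS item, b.title AS blocked_by
FROM tickets a
LEFT JOIN tickets b ON a.blocked_by = b.id

Result:
item           | blocked_by    
---------------+---------------
Timeout error  | NULL          
Login fails    | Timeout error 
Crash on save  | Timeout error 
Null pointer   | Timeout error 
Off by one     | Timeout error 
Slow page load | NULL          
Stale cache    | Off by one    
Export error   | Off by one    
Wrong timezone | Slow page load


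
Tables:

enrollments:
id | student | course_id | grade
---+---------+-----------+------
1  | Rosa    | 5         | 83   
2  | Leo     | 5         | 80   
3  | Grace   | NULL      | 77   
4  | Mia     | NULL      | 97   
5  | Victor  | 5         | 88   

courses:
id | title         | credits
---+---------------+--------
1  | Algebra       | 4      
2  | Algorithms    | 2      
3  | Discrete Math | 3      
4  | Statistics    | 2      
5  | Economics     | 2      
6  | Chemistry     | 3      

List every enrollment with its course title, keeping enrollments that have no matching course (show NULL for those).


LEFT JOIN keeps every row from enrollments (the left table); where course_id has no match in courses, the course columns become NULL. Walk through each enrollment:
  - enrollment 1 (Rosa): course_id=5 -> matches Economics
  - enrollment 2 (Leo): course_id=5 -> matches Economics
  - enrollment 3 (Grace): course_id=NULL, no match -> kept with NULL
  - enrollment 4 (Mia): course_id=NULL, no match -> kept with NULL
  - enrollment 5 (Victor): course_id=5 -> matches Economics
All 5 rows appear; 2 have NULL course.

SQL:
SELECT a.student, b.title AS course
FROM enrollments a
LEFT JOIN courses b ON a.course_id = b.id

Result:
student | course   
--------+----------
Rosa    | Economics
Leo     | Economics
Grace   | NULL     
Mia     | NULL     
Victor  | Economics
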